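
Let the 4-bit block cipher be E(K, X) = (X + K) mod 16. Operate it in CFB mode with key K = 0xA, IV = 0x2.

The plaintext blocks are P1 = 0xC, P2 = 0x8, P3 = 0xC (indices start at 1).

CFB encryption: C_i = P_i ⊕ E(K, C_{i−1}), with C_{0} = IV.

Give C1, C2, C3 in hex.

C1: E(K, 0x2) = 0xC; 0xC ⊕ 0xC = 0x0.
C2: E(K, 0x0) = 0xA; 0x8 ⊕ 0xA = 0x2.
C3: E(K, 0x2) = 0xC; 0xC ⊕ 0xC = 0x0.

C1 = 0x0, C2 = 0x2, C3 = 0x0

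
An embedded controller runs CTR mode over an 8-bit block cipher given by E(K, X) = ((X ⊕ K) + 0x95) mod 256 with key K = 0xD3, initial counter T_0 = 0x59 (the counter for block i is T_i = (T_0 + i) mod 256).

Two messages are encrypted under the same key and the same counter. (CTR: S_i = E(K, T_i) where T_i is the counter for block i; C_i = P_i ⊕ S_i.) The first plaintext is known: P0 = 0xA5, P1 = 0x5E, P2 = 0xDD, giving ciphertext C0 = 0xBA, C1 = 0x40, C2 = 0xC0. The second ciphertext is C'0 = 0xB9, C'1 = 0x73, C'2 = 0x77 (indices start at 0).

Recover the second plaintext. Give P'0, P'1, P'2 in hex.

P'0 = 0xA6, P'1 = 0x6D, P'2 = 0x6A

In CTR with a reused counter, both messages share the same keystream S_i, so C_i ⊕ C'_i = P_i ⊕ P'_i and thus P'_i = P_i ⊕ C_i ⊕ C'_i.
P'0: 0xA5 ⊕ 0xBA ⊕ 0xB9 = 0xA6.
P'1: 0x5E ⊕ 0x40 ⊕ 0x73 = 0x6D.
P'2: 0xDD ⊕ 0xC0 ⊕ 0x77 = 0x6A.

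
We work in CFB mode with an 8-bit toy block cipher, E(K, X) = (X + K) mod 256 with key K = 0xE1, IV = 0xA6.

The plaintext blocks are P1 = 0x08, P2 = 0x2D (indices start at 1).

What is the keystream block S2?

0x70

CFB encryption: C_i = P_i ⊕ E(K, C_{i−1}), with C_{0} = IV.
C1: E(K, 0xA6) = 0x87; 0x08 ⊕ 0x87 = 0x8F.
C2: E(K, 0x8F) = 0x70; 0x2D ⊕ 0x70 = 0x5D.
So S2 = 0x70.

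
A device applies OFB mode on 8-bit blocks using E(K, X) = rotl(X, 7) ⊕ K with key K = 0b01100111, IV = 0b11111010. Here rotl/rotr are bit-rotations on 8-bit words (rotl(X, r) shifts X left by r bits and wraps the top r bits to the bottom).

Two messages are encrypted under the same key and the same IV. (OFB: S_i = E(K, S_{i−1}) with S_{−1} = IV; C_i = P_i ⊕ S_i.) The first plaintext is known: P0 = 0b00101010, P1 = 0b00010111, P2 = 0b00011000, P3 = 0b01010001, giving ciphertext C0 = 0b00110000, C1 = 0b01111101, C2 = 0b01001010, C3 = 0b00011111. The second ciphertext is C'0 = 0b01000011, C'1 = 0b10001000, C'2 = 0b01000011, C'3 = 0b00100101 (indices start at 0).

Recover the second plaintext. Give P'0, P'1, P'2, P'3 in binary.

P'0 = 0b01011001, P'1 = 0b11100010, P'2 = 0b00010001, P'3 = 0b01101011

In OFB with a reused IV, both messages share the same keystream S_i, so C_i ⊕ C'_i = P_i ⊕ P'_i and thus P'_i = P_i ⊕ C_i ⊕ C'_i.
P'0: 0b00101010 ⊕ 0b00110000 ⊕ 0b01000011 = 0b01011001.
P'1: 0b00010111 ⊕ 0b01111101 ⊕ 0b10001000 = 0b11100010.
P'2: 0b00011000 ⊕ 0b01001010 ⊕ 0b01000011 = 0b00010001.
P'3: 0b01010001 ⊕ 0b00011111 ⊕ 0b00100101 = 0b01101011.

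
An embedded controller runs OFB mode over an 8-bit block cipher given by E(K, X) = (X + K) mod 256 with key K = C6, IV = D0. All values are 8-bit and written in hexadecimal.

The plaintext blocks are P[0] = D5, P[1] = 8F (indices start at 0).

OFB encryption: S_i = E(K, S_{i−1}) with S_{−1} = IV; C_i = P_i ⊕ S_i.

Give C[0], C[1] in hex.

C[0] = 43, C[1] = D3

C[0]: S = E(K, D0) = 96; D5 ⊕ 96 = 43.
C[1]: S = E(K, 96) = 5C; 8F ⊕ 5C = D3.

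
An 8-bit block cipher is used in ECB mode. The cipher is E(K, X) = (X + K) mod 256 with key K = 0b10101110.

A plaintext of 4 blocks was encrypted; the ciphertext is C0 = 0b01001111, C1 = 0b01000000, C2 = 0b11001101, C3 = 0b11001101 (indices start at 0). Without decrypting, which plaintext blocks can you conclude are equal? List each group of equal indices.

ECB encrypts each block independently with the same key, so equal ciphertext blocks imply equal plaintext blocks.
C2 = C3 = 0b11001101, so P2 = P3.

P2 = P3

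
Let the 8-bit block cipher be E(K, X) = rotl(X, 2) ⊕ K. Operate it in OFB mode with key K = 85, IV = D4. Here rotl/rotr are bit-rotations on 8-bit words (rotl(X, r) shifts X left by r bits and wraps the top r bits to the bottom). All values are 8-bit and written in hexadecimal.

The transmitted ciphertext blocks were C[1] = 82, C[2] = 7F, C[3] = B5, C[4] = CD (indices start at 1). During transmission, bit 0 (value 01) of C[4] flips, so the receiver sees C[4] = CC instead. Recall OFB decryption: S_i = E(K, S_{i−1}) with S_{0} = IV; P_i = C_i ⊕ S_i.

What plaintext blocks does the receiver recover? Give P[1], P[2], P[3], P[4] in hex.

P[1] = 54, P[2] = A1, P[3] = 4B, P[4] = B2

Only C[4] changed, to CC. In OFB, a change in C_i flips the same bit in P_i only; the keystream is unaffected. Decrypting the received ciphertext:
P[1]: S = E(K, D4) = D6; 82 ⊕ D6 = 54.
P[2]: S = E(K, D6) = DE; 7F ⊕ DE = A1.
P[3]: S = E(K, DE) = FE; B5 ⊕ FE = 4B.
P[4]: S = E(K, FE) = 7E; CC ⊕ 7E = B2.
Blocks that differ from the original plaintext: P[4].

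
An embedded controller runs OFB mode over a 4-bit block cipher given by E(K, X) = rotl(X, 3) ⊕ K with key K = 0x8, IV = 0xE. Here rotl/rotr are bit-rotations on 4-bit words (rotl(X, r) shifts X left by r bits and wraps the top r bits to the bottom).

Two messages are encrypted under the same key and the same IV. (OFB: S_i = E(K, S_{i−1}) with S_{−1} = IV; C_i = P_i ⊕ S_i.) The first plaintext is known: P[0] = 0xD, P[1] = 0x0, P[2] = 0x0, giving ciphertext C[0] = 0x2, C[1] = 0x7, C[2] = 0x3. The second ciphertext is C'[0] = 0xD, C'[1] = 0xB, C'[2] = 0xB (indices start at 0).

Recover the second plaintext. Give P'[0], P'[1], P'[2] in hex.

P'[0] = 0x2, P'[1] = 0xC, P'[2] = 0x8

In OFB with a reused IV, both messages share the same keystream S_i, so C_i ⊕ C'_i = P_i ⊕ P'_i and thus P'_i = P_i ⊕ C_i ⊕ C'_i.
P'[0]: 0xD ⊕ 0x2 ⊕ 0xD = 0x2.
P'[1]: 0x0 ⊕ 0x7 ⊕ 0xB = 0xC.
P'[2]: 0x0 ⊕ 0x3 ⊕ 0xB = 0x8.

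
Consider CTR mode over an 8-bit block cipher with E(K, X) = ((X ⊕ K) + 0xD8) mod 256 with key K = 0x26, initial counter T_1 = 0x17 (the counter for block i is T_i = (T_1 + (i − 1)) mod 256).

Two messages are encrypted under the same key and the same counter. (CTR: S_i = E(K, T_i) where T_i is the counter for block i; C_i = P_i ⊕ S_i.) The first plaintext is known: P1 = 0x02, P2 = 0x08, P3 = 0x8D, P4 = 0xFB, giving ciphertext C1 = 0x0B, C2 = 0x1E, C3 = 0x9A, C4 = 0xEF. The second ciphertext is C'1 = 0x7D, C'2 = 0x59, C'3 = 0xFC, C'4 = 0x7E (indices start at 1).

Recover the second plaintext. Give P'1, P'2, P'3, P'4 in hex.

P'1 = 0x74, P'2 = 0x4F, P'3 = 0xEB, P'4 = 0x6A

In CTR with a reused counter, both messages share the same keystream S_i, so C_i ⊕ C'_i = P_i ⊕ P'_i and thus P'_i = P_i ⊕ C_i ⊕ C'_i.
P'1: 0x02 ⊕ 0x0B ⊕ 0x7D = 0x74.
P'2: 0x08 ⊕ 0x1E ⊕ 0x59 = 0x4F.
P'3: 0x8D ⊕ 0x9A ⊕ 0xFC = 0xEB.
P'4: 0xFB ⊕ 0xEF ⊕ 0x7E = 0x6A.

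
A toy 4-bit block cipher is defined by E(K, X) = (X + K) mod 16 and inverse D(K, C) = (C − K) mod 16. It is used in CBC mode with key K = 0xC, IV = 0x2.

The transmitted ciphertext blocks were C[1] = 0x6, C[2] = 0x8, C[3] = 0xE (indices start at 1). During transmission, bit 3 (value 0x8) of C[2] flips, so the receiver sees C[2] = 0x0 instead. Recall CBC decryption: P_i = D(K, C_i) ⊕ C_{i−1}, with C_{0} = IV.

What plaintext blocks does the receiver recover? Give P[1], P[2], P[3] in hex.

Only C[2] changed, to 0x0. In CBC, a change in C_i garbles P_i and flips the same bit in P_{i+1}. Decrypting the received ciphertext:
P[1]: D(K, 0x6) = 0xA; 0xA ⊕ 0x2 = 0x8.
P[2]: D(K, 0x0) = 0x4; 0x4 ⊕ 0x6 = 0x2.
P[3]: D(K, 0xE) = 0x2; 0x2 ⊕ 0x0 = 0x2.
Blocks that differ from the original plaintext: P[2], P[3].

P[1] = 0x8, P[2] = 0x2, P[3] = 0x2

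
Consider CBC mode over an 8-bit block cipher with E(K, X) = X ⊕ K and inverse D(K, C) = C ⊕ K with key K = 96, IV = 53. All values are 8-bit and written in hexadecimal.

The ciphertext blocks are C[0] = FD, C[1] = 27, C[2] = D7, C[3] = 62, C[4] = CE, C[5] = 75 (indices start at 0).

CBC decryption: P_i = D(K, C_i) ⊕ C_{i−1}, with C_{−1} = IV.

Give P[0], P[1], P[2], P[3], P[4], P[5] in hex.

P[0]: D(K, FD) = 6B; 6B ⊕ 53 = 38.
P[1]: D(K, 27) = B1; B1 ⊕ FD = 4C.
P[2]: D(K, D7) = 41; 41 ⊕ 27 = 66.
P[3]: D(K, 62) = F4; F4 ⊕ D7 = 23.
P[4]: D(K, CE) = 58; 58 ⊕ 62 = 3A.
P[5]: D(K, 75) = E3; E3 ⊕ CE = 2D.

P[0] = 38, P[1] = 4C, P[2] = 66, P[3] = 23, P[4] = 3A, P[5] = 2D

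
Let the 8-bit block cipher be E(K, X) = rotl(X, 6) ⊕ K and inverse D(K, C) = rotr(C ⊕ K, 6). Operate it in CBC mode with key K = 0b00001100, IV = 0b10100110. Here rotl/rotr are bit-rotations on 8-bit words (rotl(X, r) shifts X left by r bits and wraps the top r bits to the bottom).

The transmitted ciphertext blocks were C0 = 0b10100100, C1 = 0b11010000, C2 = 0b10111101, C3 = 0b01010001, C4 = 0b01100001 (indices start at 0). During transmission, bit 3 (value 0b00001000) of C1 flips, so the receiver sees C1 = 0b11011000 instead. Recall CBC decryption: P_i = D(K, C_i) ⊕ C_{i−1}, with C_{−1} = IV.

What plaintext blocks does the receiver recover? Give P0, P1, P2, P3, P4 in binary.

P0 = 0b00000100, P1 = 0b11110111, P2 = 0b00011110, P3 = 0b11001000, P4 = 0b11100100

Only C1 changed, to 0b11011000. In CBC, a change in C_i garbles P_i and flips the same bit in P_{i+1}. Decrypting the received ciphertext:
P0: D(K, 0b10100100) = 0b10100010; 0b10100010 ⊕ 0b10100110 = 0b00000100.
P1: D(K, 0b11011000) = 0b01010011; 0b01010011 ⊕ 0b10100100 = 0b11110111.
P2: D(K, 0b10111101) = 0b11000110; 0b11000110 ⊕ 0b11011000 = 0b00011110.
P3: D(K, 0b01010001) = 0b01110101; 0b01110101 ⊕ 0b10111101 = 0b11001000.
P4: D(K, 0b01100001) = 0b10110101; 0b10110101 ⊕ 0b01010001 = 0b11100100.
Blocks that differ from the original plaintext: P1, P2.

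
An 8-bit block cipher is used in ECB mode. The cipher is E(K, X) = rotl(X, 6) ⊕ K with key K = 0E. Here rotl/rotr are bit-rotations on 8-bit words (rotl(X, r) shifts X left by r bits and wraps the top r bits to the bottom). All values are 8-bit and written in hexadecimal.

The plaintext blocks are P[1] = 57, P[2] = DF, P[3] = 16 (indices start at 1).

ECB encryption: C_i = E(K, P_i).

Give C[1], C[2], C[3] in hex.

C[1] = DB, C[2] = F9, C[3] = 8B

C[1]: E(K, 57) = DB.
C[2]: E(K, DF) = F9.
C[3]: E(K, 16) = 8B.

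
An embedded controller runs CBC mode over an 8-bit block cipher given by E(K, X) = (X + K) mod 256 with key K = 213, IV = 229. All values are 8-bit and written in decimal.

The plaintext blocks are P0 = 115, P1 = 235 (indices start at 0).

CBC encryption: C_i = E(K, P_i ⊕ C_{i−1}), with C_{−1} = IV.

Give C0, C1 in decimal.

C0: P0 ⊕ 229 = 150; E(K, 150) = 107.
C1: P1 ⊕ 107 = 128; E(K, 128) = 85.

C0 = 107, C1 = 85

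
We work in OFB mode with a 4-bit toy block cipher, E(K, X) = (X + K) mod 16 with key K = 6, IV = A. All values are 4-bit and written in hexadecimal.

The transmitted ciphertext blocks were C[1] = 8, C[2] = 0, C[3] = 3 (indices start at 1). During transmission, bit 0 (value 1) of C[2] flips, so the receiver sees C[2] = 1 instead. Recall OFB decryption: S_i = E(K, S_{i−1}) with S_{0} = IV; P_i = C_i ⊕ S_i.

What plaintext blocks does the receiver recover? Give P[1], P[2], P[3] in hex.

P[1] = 8, P[2] = 7, P[3] = F

Only C[2] changed, to 1. In OFB, a change in C_i flips the same bit in P_i only; the keystream is unaffected. Decrypting the received ciphertext:
P[1]: S = E(K, A) = 0; 8 ⊕ 0 = 8.
P[2]: S = E(K, 0) = 6; 1 ⊕ 6 = 7.
P[3]: S = E(K, 6) = C; 3 ⊕ C = F.
Blocks that differ from the original plaintext: P[2].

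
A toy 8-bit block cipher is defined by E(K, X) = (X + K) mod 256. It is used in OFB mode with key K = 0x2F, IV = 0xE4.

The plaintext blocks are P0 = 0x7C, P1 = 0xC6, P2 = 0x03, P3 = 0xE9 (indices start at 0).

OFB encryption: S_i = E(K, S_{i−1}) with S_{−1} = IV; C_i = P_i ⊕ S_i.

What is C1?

C1 = 0x84

C0: S = E(K, 0xE4) = 0x13; 0x7C ⊕ 0x13 = 0x6F.
C1: S = E(K, 0x13) = 0x42; 0xC6 ⊕ 0x42 = 0x84.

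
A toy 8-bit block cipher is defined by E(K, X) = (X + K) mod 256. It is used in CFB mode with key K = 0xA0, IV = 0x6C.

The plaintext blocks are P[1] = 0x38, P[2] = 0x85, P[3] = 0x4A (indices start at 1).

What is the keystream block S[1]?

0x0C

CFB encryption: C_i = P_i ⊕ E(K, C_{i−1}), with C_{0} = IV.
C[1]: E(K, 0x6C) = 0x0C; 0x38 ⊕ 0x0C = 0x34.
So S[1] = 0x0C.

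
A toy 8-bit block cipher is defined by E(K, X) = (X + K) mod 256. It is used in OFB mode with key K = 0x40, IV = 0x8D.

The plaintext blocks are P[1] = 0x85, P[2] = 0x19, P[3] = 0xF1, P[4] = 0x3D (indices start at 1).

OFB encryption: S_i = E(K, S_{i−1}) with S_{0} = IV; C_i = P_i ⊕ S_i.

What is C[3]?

C[3] = 0xBC

C[1]: S = E(K, 0x8D) = 0xCD; 0x85 ⊕ 0xCD = 0x48.
C[2]: S = E(K, 0xCD) = 0x0D; 0x19 ⊕ 0x0D = 0x14.
C[3]: S = E(K, 0x0D) = 0x4D; 0xF1 ⊕ 0x4D = 0xBC.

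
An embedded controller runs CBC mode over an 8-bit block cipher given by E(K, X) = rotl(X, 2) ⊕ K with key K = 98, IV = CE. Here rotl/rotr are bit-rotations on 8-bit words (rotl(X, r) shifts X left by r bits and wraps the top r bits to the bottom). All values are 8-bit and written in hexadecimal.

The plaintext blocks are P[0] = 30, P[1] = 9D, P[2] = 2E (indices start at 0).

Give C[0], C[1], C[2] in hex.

C[0] = 63, C[1] = 63, C[2] = AD

CBC encryption: C_i = E(K, P_i ⊕ C_{i−1}), with C_{−1} = IV.
C[0]: P[0] ⊕ CE = FE; E(K, FE) = 63.
C[1]: P[1] ⊕ 63 = FE; E(K, FE) = 63.
C[2]: P[2] ⊕ 63 = 4D; E(K, 4D) = AD.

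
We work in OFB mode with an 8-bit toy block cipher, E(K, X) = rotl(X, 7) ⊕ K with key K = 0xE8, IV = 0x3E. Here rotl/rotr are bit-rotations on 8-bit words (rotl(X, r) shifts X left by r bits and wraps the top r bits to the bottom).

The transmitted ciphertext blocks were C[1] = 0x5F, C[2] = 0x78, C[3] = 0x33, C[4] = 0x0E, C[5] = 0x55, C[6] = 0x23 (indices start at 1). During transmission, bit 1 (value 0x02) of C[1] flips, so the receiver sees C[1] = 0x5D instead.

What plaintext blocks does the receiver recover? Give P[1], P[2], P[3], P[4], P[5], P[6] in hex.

P[1] = 0xAA, P[2] = 0x6B, P[3] = 0x52, P[4] = 0x56, P[5] = 0x91, P[6] = 0xA9

OFB decryption: S_i = E(K, S_{i−1}) with S_{0} = IV; P_i = C_i ⊕ S_i.
Only C[1] changed, to 0x5D. In OFB, a change in C_i flips the same bit in P_i only; the keystream is unaffected. Decrypting the received ciphertext:
P[1]: S = E(K, 0x3E) = 0xF7; 0x5D ⊕ 0xF7 = 0xAA.
P[2]: S = E(K, 0xF7) = 0x13; 0x78 ⊕ 0x13 = 0x6B.
P[3]: S = E(K, 0x13) = 0x61; 0x33 ⊕ 0x61 = 0x52.
P[4]: S = E(K, 0x61) = 0x58; 0x0E ⊕ 0x58 = 0x56.
P[5]: S = E(K, 0x58) = 0xC4; 0x55 ⊕ 0xC4 = 0x91.
P[6]: S = E(K, 0xC4) = 0x8A; 0x23 ⊕ 0x8A = 0xA9.
Blocks that differ from the original plaintext: P[1].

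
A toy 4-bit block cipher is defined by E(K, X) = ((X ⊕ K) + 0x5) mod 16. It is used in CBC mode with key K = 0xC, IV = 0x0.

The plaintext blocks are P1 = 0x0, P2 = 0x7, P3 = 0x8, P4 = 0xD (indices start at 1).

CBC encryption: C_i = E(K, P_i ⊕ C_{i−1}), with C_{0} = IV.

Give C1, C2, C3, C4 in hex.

C1: P1 ⊕ 0x0 = 0x0; E(K, 0x0) = 0x1.
C2: P2 ⊕ 0x1 = 0x6; E(K, 0x6) = 0xF.
C3: P3 ⊕ 0xF = 0x7; E(K, 0x7) = 0x0.
C4: P4 ⊕ 0x0 = 0xD; E(K, 0xD) = 0x6.

C1 = 0x1, C2 = 0xF, C3 = 0x0, C4 = 0x6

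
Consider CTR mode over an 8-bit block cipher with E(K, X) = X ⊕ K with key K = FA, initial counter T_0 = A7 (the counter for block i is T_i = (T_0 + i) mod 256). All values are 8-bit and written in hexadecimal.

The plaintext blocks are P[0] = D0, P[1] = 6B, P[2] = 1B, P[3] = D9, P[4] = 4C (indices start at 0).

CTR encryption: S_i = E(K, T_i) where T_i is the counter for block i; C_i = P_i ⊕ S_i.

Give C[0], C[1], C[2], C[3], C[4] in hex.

C[0] = 8D, C[1] = 39, C[2] = 48, C[3] = 89, C[4] = 1D

C[0]: T = A7, S = E(K, T) = 5D; D0 ⊕ 5D = 8D.
C[1]: T = A8, S = E(K, T) = 52; 6B ⊕ 52 = 39.
C[2]: T = A9, S = E(K, T) = 53; 1B ⊕ 53 = 48.
C[3]: T = AA, S = E(K, T) = 50; D9 ⊕ 50 = 89.
C[4]: T = AB, S = E(K, T) = 51; 4C ⊕ 51 = 1D.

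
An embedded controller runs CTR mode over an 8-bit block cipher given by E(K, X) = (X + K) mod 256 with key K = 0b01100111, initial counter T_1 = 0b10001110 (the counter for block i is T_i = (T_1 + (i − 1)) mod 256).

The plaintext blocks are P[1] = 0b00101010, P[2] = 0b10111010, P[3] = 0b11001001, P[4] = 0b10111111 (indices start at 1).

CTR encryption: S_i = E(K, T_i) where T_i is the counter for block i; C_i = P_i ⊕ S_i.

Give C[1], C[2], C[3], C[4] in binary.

C[1]: T = 0b10001110, S = E(K, T) = 0b11110101; 0b00101010 ⊕ 0b11110101 = 0b11011111.
C[2]: T = 0b10001111, S = E(K, T) = 0b11110110; 0b10111010 ⊕ 0b11110110 = 0b01001100.
C[3]: T = 0b10010000, S = E(K, T) = 0b11110111; 0b11001001 ⊕ 0b11110111 = 0b00111110.
C[4]: T = 0b10010001, S = E(K, T) = 0b11111000; 0b10111111 ⊕ 0b11111000 = 0b01000111.

C[1] = 0b11011111, C[2] = 0b01001100, C[3] = 0b00111110, C[4] = 0b01000111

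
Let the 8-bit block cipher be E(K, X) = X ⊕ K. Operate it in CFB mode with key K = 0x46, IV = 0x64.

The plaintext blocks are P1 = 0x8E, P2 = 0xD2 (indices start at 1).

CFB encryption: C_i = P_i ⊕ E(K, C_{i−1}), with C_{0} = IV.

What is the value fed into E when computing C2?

0xAC

C1: E(K, 0x64) = 0x22; 0x8E ⊕ 0x22 = 0xAC.
C2: E(K, 0xAC) = 0xEA; 0xD2 ⊕ 0xEA = 0x38.
So the input to E for block 2 is 0xAC.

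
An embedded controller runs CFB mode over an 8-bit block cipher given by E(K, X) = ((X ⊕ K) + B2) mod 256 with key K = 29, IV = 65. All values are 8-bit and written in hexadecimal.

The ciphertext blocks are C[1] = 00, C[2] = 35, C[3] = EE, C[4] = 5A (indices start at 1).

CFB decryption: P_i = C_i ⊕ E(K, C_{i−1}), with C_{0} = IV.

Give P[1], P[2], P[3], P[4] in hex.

P[1]: E(K, 65) = FE; 00 ⊕ FE = FE.
P[2]: E(K, 00) = DB; 35 ⊕ DB = EE.
P[3]: E(K, 35) = CE; EE ⊕ CE = 20.
P[4]: E(K, EE) = 79; 5A ⊕ 79 = 23.

P[1] = FE, P[2] = EE, P[3] = 20, P[4] = 23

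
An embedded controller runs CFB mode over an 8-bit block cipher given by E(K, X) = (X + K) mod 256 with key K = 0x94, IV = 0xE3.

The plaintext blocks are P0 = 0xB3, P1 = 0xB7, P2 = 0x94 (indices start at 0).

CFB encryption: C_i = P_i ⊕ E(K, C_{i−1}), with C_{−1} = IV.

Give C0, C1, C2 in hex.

C0: E(K, 0xE3) = 0x77; 0xB3 ⊕ 0x77 = 0xC4.
C1: E(K, 0xC4) = 0x58; 0xB7 ⊕ 0x58 = 0xEF.
C2: E(K, 0xEF) = 0x83; 0x94 ⊕ 0x83 = 0x17.

C0 = 0xC4, C1 = 0xEF, C2 = 0x17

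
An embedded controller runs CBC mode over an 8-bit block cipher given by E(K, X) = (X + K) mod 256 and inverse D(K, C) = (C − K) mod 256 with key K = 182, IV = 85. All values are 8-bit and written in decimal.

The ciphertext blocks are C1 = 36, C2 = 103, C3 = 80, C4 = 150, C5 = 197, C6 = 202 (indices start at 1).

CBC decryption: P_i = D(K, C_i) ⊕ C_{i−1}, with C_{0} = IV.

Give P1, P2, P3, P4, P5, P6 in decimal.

P1: D(K, 36) = 110; 110 ⊕ 85 = 59.
P2: D(K, 103) = 177; 177 ⊕ 36 = 149.
P3: D(K, 80) = 154; 154 ⊕ 103 = 253.
P4: D(K, 150) = 224; 224 ⊕ 80 = 176.
P5: D(K, 197) = 15; 15 ⊕ 150 = 153.
P6: D(K, 202) = 20; 20 ⊕ 197 = 209.

P1 = 59, P2 = 149, P3 = 253, P4 = 176, P5 = 153, P6 = 209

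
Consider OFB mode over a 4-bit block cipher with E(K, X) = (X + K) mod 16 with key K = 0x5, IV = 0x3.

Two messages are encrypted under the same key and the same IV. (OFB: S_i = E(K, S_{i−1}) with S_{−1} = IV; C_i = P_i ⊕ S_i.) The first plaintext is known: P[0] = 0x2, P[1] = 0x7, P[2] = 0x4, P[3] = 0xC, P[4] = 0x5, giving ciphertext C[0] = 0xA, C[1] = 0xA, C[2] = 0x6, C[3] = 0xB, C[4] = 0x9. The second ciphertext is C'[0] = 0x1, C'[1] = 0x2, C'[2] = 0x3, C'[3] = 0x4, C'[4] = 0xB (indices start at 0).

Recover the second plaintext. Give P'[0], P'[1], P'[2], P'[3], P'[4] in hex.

In OFB with a reused IV, both messages share the same keystream S_i, so C_i ⊕ C'_i = P_i ⊕ P'_i and thus P'_i = P_i ⊕ C_i ⊕ C'_i.
P'[0]: 0x2 ⊕ 0xA ⊕ 0x1 = 0x9.
P'[1]: 0x7 ⊕ 0xA ⊕ 0x2 = 0xF.
P'[2]: 0x4 ⊕ 0x6 ⊕ 0x3 = 0x1.
P'[3]: 0xC ⊕ 0xB ⊕ 0x4 = 0x3.
P'[4]: 0x5 ⊕ 0x9 ⊕ 0xB = 0x7.

P'[0] = 0x9, P'[1] = 0xF, P'[2] = 0x1, P'[3] = 0x3, P'[4] = 0x7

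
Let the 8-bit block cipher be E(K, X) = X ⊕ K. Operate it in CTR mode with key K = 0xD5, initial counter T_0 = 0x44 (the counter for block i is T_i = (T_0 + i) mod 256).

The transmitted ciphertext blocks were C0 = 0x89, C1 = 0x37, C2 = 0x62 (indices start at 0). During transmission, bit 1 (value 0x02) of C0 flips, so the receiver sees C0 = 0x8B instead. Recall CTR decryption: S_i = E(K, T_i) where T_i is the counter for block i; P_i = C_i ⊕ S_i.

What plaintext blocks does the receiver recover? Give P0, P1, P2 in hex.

P0 = 0x1A, P1 = 0xA7, P2 = 0xF1

Only C0 changed, to 0x8B. In CTR, a change in C_i flips the same bit in P_i only; the keystream is unaffected. Decrypting the received ciphertext:
P0: T = 0x44, S = E(K, T) = 0x91; 0x8B ⊕ 0x91 = 0x1A.
P1: T = 0x45, S = E(K, T) = 0x90; 0x37 ⊕ 0x90 = 0xA7.
P2: T = 0x46, S = E(K, T) = 0x93; 0x62 ⊕ 0x93 = 0xF1.
Blocks that differ from the original plaintext: P0.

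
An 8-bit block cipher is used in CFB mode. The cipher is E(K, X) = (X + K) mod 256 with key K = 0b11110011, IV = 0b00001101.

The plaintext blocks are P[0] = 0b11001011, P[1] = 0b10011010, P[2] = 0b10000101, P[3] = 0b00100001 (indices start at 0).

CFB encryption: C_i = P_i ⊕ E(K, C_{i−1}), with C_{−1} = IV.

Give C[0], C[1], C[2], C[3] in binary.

C[0]: E(K, 0b00001101) = 0b00000000; 0b11001011 ⊕ 0b00000000 = 0b11001011.
C[1]: E(K, 0b11001011) = 0b10111110; 0b10011010 ⊕ 0b10111110 = 0b00100100.
C[2]: E(K, 0b00100100) = 0b00010111; 0b10000101 ⊕ 0b00010111 = 0b10010010.
C[3]: E(K, 0b10010010) = 0b10000101; 0b00100001 ⊕ 0b10000101 = 0b10100100.

C[0] = 0b11001011, C[1] = 0b00100100, C[2] = 0b10010010, C[3] = 0b10100100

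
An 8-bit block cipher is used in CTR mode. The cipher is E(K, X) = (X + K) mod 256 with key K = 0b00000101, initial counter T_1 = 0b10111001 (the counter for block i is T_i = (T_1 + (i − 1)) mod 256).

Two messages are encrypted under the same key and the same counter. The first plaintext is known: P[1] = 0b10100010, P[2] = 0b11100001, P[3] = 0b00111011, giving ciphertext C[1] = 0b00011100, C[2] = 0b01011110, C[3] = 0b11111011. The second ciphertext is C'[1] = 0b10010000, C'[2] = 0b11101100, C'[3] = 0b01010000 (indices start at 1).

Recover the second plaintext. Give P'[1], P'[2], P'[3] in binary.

P'[1] = 0b00101110, P'[2] = 0b01010011, P'[3] = 0b10010000

In CTR with a reused counter, both messages share the same keystream S_i, so C_i ⊕ C'_i = P_i ⊕ P'_i and thus P'_i = P_i ⊕ C_i ⊕ C'_i.
P'[1]: 0b10100010 ⊕ 0b00011100 ⊕ 0b10010000 = 0b00101110.
P'[2]: 0b11100001 ⊕ 0b01011110 ⊕ 0b11101100 = 0b01010011.
P'[3]: 0b00111011 ⊕ 0b11111011 ⊕ 0b01010000 = 0b10010000.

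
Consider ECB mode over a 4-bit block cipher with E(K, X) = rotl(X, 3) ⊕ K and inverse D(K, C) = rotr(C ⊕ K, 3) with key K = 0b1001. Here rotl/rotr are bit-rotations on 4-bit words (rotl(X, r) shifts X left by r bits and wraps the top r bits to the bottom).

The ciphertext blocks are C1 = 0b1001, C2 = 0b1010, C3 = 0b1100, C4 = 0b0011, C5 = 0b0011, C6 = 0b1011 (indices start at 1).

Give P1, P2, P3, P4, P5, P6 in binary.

ECB decryption: P_i = D(K, C_i).
P1: D(K, 0b1001) = 0b0000.
P2: D(K, 0b1010) = 0b0110.
P3: D(K, 0b1100) = 0b1010.
P4: D(K, 0b0011) = 0b0101.
P5: D(K, 0b0011) = 0b0101.
P6: D(K, 0b1011) = 0b0100.

P1 = 0b0000, P2 = 0b0110, P3 = 0b1010, P4 = 0b0101, P5 = 0b0101, P6 = 0b0100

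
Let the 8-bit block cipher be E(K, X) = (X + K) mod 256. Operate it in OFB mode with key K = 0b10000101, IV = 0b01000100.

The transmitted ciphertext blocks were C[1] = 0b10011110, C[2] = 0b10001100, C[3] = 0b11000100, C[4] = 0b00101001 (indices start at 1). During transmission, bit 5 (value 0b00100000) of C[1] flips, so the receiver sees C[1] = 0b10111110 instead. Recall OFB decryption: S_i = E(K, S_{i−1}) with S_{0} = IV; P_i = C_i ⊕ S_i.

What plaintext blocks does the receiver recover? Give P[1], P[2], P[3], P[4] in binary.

Only C[1] changed, to 0b10111110. In OFB, a change in C_i flips the same bit in P_i only; the keystream is unaffected. Decrypting the received ciphertext:
P[1]: S = E(K, 0b01000100) = 0b11001001; 0b10111110 ⊕ 0b11001001 = 0b01110111.
P[2]: S = E(K, 0b11001001) = 0b01001110; 0b10001100 ⊕ 0b01001110 = 0b11000010.
P[3]: S = E(K, 0b01001110) = 0b11010011; 0b11000100 ⊕ 0b11010011 = 0b00010111.
P[4]: S = E(K, 0b11010011) = 0b01011000; 0b00101001 ⊕ 0b01011000 = 0b01110001.
Blocks that differ from the original plaintext: P[1].

P[1] = 0b01110111, P[2] = 0b11000010, P[3] = 0b00010111, P[4] = 0b01110001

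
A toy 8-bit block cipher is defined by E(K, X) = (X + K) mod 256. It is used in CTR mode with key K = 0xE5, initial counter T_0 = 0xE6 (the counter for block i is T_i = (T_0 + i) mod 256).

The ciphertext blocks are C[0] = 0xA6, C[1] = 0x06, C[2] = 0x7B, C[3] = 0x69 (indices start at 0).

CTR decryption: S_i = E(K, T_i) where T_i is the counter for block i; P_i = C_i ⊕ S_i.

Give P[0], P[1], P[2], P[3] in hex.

P[0] = 0x6D, P[1] = 0xCA, P[2] = 0xB6, P[3] = 0xA7

P[0]: T = 0xE6, S = E(K, T) = 0xCB; 0xA6 ⊕ 0xCB = 0x6D.
P[1]: T = 0xE7, S = E(K, T) = 0xCC; 0x06 ⊕ 0xCC = 0xCA.
P[2]: T = 0xE8, S = E(K, T) = 0xCD; 0x7B ⊕ 0xCD = 0xB6.
P[3]: T = 0xE9, S = E(K, T) = 0xCE; 0x69 ⊕ 0xCE = 0xA7.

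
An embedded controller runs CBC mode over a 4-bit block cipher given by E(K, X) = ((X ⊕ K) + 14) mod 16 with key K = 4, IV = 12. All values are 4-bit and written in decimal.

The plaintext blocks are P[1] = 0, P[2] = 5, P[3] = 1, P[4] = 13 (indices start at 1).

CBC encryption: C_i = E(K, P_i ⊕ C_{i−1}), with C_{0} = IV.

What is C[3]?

C[1]: P[1] ⊕ 12 = 12; E(K, 12) = 6.
C[2]: P[2] ⊕ 6 = 3; E(K, 3) = 5.
C[3]: P[3] ⊕ 5 = 4; E(K, 4) = 14.

C[3] = 14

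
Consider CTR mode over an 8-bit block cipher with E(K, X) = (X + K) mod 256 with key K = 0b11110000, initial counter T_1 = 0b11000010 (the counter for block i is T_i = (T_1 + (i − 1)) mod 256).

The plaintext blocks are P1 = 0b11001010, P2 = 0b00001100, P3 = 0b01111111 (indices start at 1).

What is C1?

CTR encryption: S_i = E(K, T_i) where T_i is the counter for block i; C_i = P_i ⊕ S_i.
C1: T = 0b11000010, S = E(K, T) = 0b10110010; 0b11001010 ⊕ 0b10110010 = 0b01111000.

C1 = 0b01111000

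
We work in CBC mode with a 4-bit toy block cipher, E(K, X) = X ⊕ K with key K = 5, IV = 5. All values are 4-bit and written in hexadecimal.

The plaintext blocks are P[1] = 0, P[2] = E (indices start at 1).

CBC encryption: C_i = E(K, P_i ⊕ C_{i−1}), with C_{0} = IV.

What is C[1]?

C[1] = 0

C[1]: P[1] ⊕ 5 = 5; E(K, 5) = 0.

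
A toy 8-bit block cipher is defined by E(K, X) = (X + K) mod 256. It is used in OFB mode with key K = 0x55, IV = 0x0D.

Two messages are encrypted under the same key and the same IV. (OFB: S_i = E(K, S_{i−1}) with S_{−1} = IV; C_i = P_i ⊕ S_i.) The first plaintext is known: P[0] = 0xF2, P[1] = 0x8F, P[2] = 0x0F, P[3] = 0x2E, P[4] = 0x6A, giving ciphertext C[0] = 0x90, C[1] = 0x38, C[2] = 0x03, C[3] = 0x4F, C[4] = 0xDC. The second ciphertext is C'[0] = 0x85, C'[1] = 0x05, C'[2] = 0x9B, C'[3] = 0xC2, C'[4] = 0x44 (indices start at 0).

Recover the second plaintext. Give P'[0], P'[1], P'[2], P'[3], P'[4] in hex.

In OFB with a reused IV, both messages share the same keystream S_i, so C_i ⊕ C'_i = P_i ⊕ P'_i and thus P'_i = P_i ⊕ C_i ⊕ C'_i.
P'[0]: 0xF2 ⊕ 0x90 ⊕ 0x85 = 0xE7.
P'[1]: 0x8F ⊕ 0x38 ⊕ 0x05 = 0xB2.
P'[2]: 0x0F ⊕ 0x03 ⊕ 0x9B = 0x97.
P'[3]: 0x2E ⊕ 0x4F ⊕ 0xC2 = 0xA3.
P'[4]: 0x6A ⊕ 0xDC ⊕ 0x44 = 0xF2.

P'[0] = 0xE7, P'[1] = 0xB2, P'[2] = 0x97, P'[3] = 0xA3, P'[4] = 0xF2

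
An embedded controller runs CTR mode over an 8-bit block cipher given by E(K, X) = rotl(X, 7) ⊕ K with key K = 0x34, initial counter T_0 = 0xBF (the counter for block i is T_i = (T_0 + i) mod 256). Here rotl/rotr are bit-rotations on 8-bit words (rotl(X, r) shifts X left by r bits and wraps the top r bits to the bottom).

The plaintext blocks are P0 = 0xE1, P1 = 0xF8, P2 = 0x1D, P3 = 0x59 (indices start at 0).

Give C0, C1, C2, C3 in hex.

CTR encryption: S_i = E(K, T_i) where T_i is the counter for block i; C_i = P_i ⊕ S_i.
C0: T = 0xBF, S = E(K, T) = 0xEB; 0xE1 ⊕ 0xEB = 0x0A.
C1: T = 0xC0, S = E(K, T) = 0x54; 0xF8 ⊕ 0x54 = 0xAC.
C2: T = 0xC1, S = E(K, T) = 0xD4; 0x1D ⊕ 0xD4 = 0xC9.
C3: T = 0xC2, S = E(K, T) = 0x55; 0x59 ⊕ 0x55 = 0x0C.

C0 = 0x0A, C1 = 0xAC, C2 = 0xC9, C3 = 0x0C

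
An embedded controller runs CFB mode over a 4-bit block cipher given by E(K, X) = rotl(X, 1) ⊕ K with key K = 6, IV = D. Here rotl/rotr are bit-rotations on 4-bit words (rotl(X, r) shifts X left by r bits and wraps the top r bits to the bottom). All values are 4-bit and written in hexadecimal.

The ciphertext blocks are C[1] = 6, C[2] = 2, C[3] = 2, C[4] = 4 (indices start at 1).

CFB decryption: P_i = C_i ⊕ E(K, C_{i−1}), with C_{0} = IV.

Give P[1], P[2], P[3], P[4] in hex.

P[1] = B, P[2] = 8, P[3] = 0, P[4] = 6

P[1]: E(K, D) = D; 6 ⊕ D = B.
P[2]: E(K, 6) = A; 2 ⊕ A = 8.
P[3]: E(K, 2) = 2; 2 ⊕ 2 = 0.
P[4]: E(K, 2) = 2; 4 ⊕ 2 = 6.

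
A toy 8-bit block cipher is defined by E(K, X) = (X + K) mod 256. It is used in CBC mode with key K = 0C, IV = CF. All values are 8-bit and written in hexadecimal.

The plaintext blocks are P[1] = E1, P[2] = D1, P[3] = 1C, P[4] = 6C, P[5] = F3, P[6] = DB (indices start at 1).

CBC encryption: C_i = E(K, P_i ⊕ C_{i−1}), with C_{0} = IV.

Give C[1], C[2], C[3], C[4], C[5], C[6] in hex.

C[1] = 3A, C[2] = F7, C[3] = F7, C[4] = A7, C[5] = 60, C[6] = C7

C[1]: P[1] ⊕ CF = 2E; E(K, 2E) = 3A.
C[2]: P[2] ⊕ 3A = EB; E(K, EB) = F7.
C[3]: P[3] ⊕ F7 = EB; E(K, EB) = F7.
C[4]: P[4] ⊕ F7 = 9B; E(K, 9B) = A7.
C[5]: P[5] ⊕ A7 = 54; E(K, 54) = 60.
C[6]: P[6] ⊕ 60 = BB; E(K, BB) = C7.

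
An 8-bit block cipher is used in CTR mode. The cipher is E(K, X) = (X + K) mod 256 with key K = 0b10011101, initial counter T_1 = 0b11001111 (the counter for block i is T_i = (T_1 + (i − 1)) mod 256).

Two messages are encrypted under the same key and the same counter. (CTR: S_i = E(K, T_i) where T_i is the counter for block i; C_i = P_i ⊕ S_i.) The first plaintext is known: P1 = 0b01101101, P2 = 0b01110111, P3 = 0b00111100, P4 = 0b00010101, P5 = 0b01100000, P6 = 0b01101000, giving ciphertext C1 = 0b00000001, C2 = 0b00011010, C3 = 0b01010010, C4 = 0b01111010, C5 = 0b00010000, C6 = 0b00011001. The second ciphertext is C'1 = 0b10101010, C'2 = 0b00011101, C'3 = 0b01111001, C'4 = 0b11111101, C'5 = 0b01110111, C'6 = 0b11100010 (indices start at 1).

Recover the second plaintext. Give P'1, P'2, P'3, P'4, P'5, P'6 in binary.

In CTR with a reused counter, both messages share the same keystream S_i, so C_i ⊕ C'_i = P_i ⊕ P'_i and thus P'_i = P_i ⊕ C_i ⊕ C'_i.
P'1: 0b01101101 ⊕ 0b00000001 ⊕ 0b10101010 = 0b11000110.
P'2: 0b01110111 ⊕ 0b00011010 ⊕ 0b00011101 = 0b01110000.
P'3: 0b00111100 ⊕ 0b01010010 ⊕ 0b01111001 = 0b00010111.
P'4: 0b00010101 ⊕ 0b01111010 ⊕ 0b11111101 = 0b10010010.
P'5: 0b01100000 ⊕ 0b00010000 ⊕ 0b01110111 = 0b00000111.
P'6: 0b01101000 ⊕ 0b00011001 ⊕ 0b11100010 = 0b10010011.

P'1 = 0b11000110, P'2 = 0b01110000, P'3 = 0b00010111, P'4 = 0b10010010, P'5 = 0b00000111, P'6 = 0b10010011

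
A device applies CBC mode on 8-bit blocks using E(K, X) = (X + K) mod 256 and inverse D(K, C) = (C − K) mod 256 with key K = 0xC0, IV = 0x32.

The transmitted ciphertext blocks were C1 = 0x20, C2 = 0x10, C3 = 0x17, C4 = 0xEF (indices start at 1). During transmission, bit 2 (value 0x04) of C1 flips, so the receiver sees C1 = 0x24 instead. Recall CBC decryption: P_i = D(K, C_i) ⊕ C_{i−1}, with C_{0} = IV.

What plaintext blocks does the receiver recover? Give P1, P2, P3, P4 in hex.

Only C1 changed, to 0x24. In CBC, a change in C_i garbles P_i and flips the same bit in P_{i+1}. Decrypting the received ciphertext:
P1: D(K, 0x24) = 0x64; 0x64 ⊕ 0x32 = 0x56.
P2: D(K, 0x10) = 0x50; 0x50 ⊕ 0x24 = 0x74.
P3: D(K, 0x17) = 0x57; 0x57 ⊕ 0x10 = 0x47.
P4: D(K, 0xEF) = 0x2F; 0x2F ⊕ 0x17 = 0x38.
Blocks that differ from the original plaintext: P1, P2.

P1 = 0x56, P2 = 0x74, P3 = 0x47, P4 = 0x38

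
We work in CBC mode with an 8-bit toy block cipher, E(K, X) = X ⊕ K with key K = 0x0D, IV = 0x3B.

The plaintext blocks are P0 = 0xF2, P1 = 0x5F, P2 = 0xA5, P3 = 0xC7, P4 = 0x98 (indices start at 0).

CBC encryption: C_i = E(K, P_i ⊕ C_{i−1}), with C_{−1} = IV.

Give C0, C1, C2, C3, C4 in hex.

C0: P0 ⊕ 0x3B = 0xC9; E(K, 0xC9) = 0xC4.
C1: P1 ⊕ 0xC4 = 0x9B; E(K, 0x9B) = 0x96.
C2: P2 ⊕ 0x96 = 0x33; E(K, 0x33) = 0x3E.
C3: P3 ⊕ 0x3E = 0xF9; E(K, 0xF9) = 0xF4.
C4: P4 ⊕ 0xF4 = 0x6C; E(K, 0x6C) = 0x61.

C0 = 0xC4, C1 = 0x96, C2 = 0x3E, C3 = 0xF4, C4 = 0x61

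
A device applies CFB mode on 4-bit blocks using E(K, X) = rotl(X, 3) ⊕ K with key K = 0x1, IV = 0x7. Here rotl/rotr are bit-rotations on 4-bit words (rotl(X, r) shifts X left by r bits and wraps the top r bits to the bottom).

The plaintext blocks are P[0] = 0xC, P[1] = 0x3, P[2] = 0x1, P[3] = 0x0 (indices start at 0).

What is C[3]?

C[3] = 0x5

CFB encryption: C_i = P_i ⊕ E(K, C_{i−1}), with C_{−1} = IV.
C[0]: E(K, 0x7) = 0xA; 0xC ⊕ 0xA = 0x6.
C[1]: E(K, 0x6) = 0x2; 0x3 ⊕ 0x2 = 0x1.
C[2]: E(K, 0x1) = 0x9; 0x1 ⊕ 0x9 = 0x8.
C[3]: E(K, 0x8) = 0x5; 0x0 ⊕ 0x5 = 0x5.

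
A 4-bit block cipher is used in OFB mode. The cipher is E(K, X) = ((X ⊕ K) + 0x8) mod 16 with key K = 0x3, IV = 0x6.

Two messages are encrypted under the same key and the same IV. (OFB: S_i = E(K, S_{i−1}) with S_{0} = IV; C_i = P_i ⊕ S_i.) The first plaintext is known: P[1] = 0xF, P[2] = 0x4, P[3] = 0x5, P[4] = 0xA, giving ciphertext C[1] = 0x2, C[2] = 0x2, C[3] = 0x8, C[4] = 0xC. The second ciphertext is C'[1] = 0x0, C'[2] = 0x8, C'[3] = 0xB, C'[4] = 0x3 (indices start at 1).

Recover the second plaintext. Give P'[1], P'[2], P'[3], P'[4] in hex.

In OFB with a reused IV, both messages share the same keystream S_i, so C_i ⊕ C'_i = P_i ⊕ P'_i and thus P'_i = P_i ⊕ C_i ⊕ C'_i.
P'[1]: 0xF ⊕ 0x2 ⊕ 0x0 = 0xD.
P'[2]: 0x4 ⊕ 0x2 ⊕ 0x8 = 0xE.
P'[3]: 0x5 ⊕ 0x8 ⊕ 0xB = 0x6.
P'[4]: 0xA ⊕ 0xC ⊕ 0x3 = 0x5.

P'[1] = 0xD, P'[2] = 0xE, P'[3] = 0x6, P'[4] = 0x5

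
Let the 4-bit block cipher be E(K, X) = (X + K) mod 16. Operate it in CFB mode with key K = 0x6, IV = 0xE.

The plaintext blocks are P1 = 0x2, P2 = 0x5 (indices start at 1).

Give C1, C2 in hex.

C1 = 0x6, C2 = 0x9

CFB encryption: C_i = P_i ⊕ E(K, C_{i−1}), with C_{0} = IV.
C1: E(K, 0xE) = 0x4; 0x2 ⊕ 0x4 = 0x6.
C2: E(K, 0x6) = 0xC; 0x5 ⊕ 0xC = 0x9.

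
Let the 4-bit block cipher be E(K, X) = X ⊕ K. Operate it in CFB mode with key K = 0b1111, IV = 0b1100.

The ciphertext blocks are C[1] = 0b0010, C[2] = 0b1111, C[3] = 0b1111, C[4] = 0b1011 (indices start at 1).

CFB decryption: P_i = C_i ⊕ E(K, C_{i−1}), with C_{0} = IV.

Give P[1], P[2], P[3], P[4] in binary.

P[1] = 0b0001, P[2] = 0b0010, P[3] = 0b1111, P[4] = 0b1011

P[1]: E(K, 0b1100) = 0b0011; 0b0010 ⊕ 0b0011 = 0b0001.
P[2]: E(K, 0b0010) = 0b1101; 0b1111 ⊕ 0b1101 = 0b0010.
P[3]: E(K, 0b1111) = 0b0000; 0b1111 ⊕ 0b0000 = 0b1111.
P[4]: E(K, 0b1111) = 0b0000; 0b1011 ⊕ 0b0000 = 0b1011.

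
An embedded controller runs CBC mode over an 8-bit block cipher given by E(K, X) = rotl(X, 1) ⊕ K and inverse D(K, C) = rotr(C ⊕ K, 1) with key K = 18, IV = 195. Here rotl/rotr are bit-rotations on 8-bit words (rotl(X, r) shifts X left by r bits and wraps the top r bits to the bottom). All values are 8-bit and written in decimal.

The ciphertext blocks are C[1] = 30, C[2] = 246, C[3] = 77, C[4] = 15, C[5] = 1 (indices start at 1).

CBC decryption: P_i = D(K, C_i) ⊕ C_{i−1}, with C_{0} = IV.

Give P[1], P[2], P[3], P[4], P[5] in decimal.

P[1] = 197, P[2] = 108, P[3] = 89, P[4] = 195, P[5] = 134

P[1]: D(K, 30) = 6; 6 ⊕ 195 = 197.
P[2]: D(K, 246) = 114; 114 ⊕ 30 = 108.
P[3]: D(K, 77) = 175; 175 ⊕ 246 = 89.
P[4]: D(K, 15) = 142; 142 ⊕ 77 = 195.
P[5]: D(K, 1) = 137; 137 ⊕ 15 = 134.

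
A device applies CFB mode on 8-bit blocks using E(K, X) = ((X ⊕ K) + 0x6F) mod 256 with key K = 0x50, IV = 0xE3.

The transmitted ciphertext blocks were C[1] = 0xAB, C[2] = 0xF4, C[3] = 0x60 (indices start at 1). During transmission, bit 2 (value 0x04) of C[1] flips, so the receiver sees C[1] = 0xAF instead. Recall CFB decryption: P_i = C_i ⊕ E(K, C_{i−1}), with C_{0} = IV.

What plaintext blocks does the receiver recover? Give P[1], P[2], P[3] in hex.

P[1] = 0x8D, P[2] = 0x9A, P[3] = 0x73

Only C[1] changed, to 0xAF. In CFB, a change in C_i flips the same bit in P_i and garbles P_{i+1}. Decrypting the received ciphertext:
P[1]: E(K, 0xE3) = 0x22; 0xAF ⊕ 0x22 = 0x8D.
P[2]: E(K, 0xAF) = 0x6E; 0xF4 ⊕ 0x6E = 0x9A.
P[3]: E(K, 0xF4) = 0x13; 0x60 ⊕ 0x13 = 0x73.
Blocks that differ from the original plaintext: P[1], P[2].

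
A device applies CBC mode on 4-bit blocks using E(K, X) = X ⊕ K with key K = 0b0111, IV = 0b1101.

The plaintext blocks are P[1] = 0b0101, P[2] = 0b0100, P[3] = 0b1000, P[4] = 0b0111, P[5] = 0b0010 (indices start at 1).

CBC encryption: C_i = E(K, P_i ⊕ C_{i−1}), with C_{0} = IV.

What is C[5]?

C[1]: P[1] ⊕ 0b1101 = 0b1000; E(K, 0b1000) = 0b1111.
C[2]: P[2] ⊕ 0b1111 = 0b1011; E(K, 0b1011) = 0b1100.
C[3]: P[3] ⊕ 0b1100 = 0b0100; E(K, 0b0100) = 0b0011.
C[4]: P[4] ⊕ 0b0011 = 0b0100; E(K, 0b0100) = 0b0011.
C[5]: P[5] ⊕ 0b0011 = 0b0001; E(K, 0b0001) = 0b0110.

C[5] = 0b0110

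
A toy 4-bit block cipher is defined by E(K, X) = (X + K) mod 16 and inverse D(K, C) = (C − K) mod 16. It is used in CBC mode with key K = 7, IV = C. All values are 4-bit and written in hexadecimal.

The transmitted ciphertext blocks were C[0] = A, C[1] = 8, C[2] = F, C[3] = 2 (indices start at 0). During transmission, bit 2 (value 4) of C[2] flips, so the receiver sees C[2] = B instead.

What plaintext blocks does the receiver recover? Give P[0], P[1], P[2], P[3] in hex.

CBC decryption: P_i = D(K, C_i) ⊕ C_{i−1}, with C_{−1} = IV.
Only C[2] changed, to B. In CBC, a change in C_i garbles P_i and flips the same bit in P_{i+1}. Decrypting the received ciphertext:
P[0]: D(K, A) = 3; 3 ⊕ C = F.
P[1]: D(K, 8) = 1; 1 ⊕ A = B.
P[2]: D(K, B) = 4; 4 ⊕ 8 = C.
P[3]: D(K, 2) = B; B ⊕ B = 0.
Blocks that differ from the original plaintext: P[2], P[3].

P[0] = F, P[1] = B, P[2] = C, P[3] = 0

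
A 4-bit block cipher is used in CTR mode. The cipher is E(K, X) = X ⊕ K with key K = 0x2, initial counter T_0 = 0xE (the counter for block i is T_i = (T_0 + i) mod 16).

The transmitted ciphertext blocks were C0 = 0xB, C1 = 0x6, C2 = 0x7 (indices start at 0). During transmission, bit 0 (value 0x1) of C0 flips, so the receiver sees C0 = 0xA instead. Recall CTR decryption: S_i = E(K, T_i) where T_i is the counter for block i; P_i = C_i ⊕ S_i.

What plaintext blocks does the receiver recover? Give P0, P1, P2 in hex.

Only C0 changed, to 0xA. In CTR, a change in C_i flips the same bit in P_i only; the keystream is unaffected. Decrypting the received ciphertext:
P0: T = 0xE, S = E(K, T) = 0xC; 0xA ⊕ 0xC = 0x6.
P1: T = 0xF, S = E(K, T) = 0xD; 0x6 ⊕ 0xD = 0xB.
P2: T = 0x0, S = E(K, T) = 0x2; 0x7 ⊕ 0x2 = 0x5.
Blocks that differ from the original plaintext: P0.

P0 = 0x6, P1 = 0xB, P2 = 0x5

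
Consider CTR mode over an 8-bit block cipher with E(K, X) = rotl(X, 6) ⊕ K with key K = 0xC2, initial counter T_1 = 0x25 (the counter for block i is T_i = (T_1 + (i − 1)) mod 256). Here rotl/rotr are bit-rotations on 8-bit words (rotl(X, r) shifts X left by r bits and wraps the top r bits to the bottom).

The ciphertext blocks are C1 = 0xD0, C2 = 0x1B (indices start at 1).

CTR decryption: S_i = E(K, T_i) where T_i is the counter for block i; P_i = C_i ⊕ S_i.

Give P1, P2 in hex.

P1: T = 0x25, S = E(K, T) = 0x8B; 0xD0 ⊕ 0x8B = 0x5B.
P2: T = 0x26, S = E(K, T) = 0x4B; 0x1B ⊕ 0x4B = 0x50.

P1 = 0x5B, P2 = 0x50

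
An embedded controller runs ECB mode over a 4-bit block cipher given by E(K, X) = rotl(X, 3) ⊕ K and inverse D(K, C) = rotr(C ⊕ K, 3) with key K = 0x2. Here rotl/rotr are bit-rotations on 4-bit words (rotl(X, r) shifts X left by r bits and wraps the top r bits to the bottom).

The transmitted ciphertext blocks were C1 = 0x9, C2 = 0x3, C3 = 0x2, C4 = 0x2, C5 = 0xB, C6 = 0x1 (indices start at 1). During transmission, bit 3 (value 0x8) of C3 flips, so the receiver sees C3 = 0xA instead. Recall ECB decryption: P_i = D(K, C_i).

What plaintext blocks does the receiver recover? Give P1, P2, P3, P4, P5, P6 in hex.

P1 = 0x7, P2 = 0x2, P3 = 0x1, P4 = 0x0, P5 = 0x3, P6 = 0x6

Only C3 changed, to 0xA. In ECB, a change in C_i affects only P_i. Decrypting the received ciphertext:
P1: D(K, 0x9) = 0x7.
P2: D(K, 0x3) = 0x2.
P3: D(K, 0xA) = 0x1.
P4: D(K, 0x2) = 0x0.
P5: D(K, 0xB) = 0x3.
P6: D(K, 0x1) = 0x6.
Blocks that differ from the original plaintext: P3.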